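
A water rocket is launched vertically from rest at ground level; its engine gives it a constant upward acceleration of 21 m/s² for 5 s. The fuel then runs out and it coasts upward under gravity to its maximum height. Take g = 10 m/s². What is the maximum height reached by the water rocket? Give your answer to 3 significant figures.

Phase 1 (powered ascent): v₀ = 0 m/s, a = 21 m/s².
v = v₀ + at = 0 + (21)(5) = 105 m/s
Δx = v₀t + ½at² = 0·5 + 0.5·21·5² = 262 m

Phase 2 (coasting upward): v₀ = 105 m/s, a = -10 m/s².
v = v₀ + at → t = (0 − 105) / -10 = 10.5 s
v² = v₀² + 2aΔx → Δx = (0² − 105²)/(2·-10) = 551 m
Maximum height = 262 + 551 = 814 m

814 m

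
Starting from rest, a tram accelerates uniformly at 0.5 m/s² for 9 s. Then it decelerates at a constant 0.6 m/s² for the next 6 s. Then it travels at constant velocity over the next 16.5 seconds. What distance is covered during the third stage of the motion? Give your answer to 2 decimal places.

14.85 m

Phase 1 (accelerating): v₀ = 0 m/s, a = 0.5 m/s².
v = v₀ + at = 0 + (0.5)(9) = 4.50 m/s
Δx = v₀t + ½at² = 0·9 + 0.5·0.5·9² = 20.2 m

Phase 2 (decelerating): v₀ = 4.50 m/s, a = -0.6 m/s².
v = v₀ + at = 4.50 + (-0.6)(6) = 0.900 m/s
Δx = v₀t + ½at² = 4.50·6 + 0.5·-0.6·6² = 16.2 m

Phase 3 (constant speed): v₀ = 0.900 m/s, a = 0 m/s².
v = v₀ + at = 0.900 + (0)(16.5) = 0.900 m/s
Δx = v₀t + ½at² = 0.900·16.5 + 0.5·0·16.5² = 14.9 m
Distance in phase 3 = 14.9 m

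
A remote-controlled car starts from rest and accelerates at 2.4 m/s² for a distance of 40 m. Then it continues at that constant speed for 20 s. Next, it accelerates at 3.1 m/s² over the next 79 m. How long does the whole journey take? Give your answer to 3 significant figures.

Phase 1 (accelerating): v₀ = 0 m/s, a = 2.4 m/s².
v² = v₀² + 2aΔx = 0² + 2·2.4·40 = 192 → v = 13.9 m/s
t = (v − v₀)/a = (13.9 − 0)/2.4 = 5.77 s

Phase 2 (constant speed): v₀ = 13.9 m/s, a = 0 m/s².
v = v₀ + at = 13.9 + (0)(20) = 13.9 m/s
Δx = v₀t + ½at² = 13.9·20 + 0.5·0·20² = 277 m

Phase 3 (accelerating): v₀ = 13.9 m/s, a = 3.1 m/s².
v² = v₀² + 2aΔx = 13.9² + 2·3.1·79 = 682 → v = 26.1 m/s
t = (v − v₀)/a = (26.1 − 13.9)/3.1 = 3.95 s
Total time = 5.77 + 20.0 + 3.95 = 29.7 s

29.7 s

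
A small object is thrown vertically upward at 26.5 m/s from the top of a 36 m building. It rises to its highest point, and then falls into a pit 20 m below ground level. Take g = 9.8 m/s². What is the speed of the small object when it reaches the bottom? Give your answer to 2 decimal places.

42.42 m/s

Phase 1 (rising): v₀ = 26.5 m/s, a = -9.8 m/s².
v = v₀ + at → t = (0 − 26.5) / -9.8 = 2.70 s
v² = v₀² + 2aΔx → Δx = (0² − 26.5²)/(2·-9.8) = 35.8 m

Phase 2 (falling): v₀ = 0 m/s, a = -9.8 m/s².
Falls 91.8 m from rest: t = √(2·91.8/9.8) = 4.33 s; v = g·t = 42.4 m/s.
Final speed = 42.4 m/s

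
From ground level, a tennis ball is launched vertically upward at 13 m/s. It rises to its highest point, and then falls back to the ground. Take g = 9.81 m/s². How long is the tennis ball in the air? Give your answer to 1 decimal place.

Phase 1 (rising): v₀ = 13.0 m/s, a = -9.81 m/s².
v = v₀ + at → t = (0 − 13.0) / -9.81 = 1.33 s
v² = v₀² + 2aΔx → Δx = (0² − 13.0²)/(2·-9.81) = 8.61 m

Phase 2 (falling): v₀ = 0 m/s, a = -9.81 m/s².
Falls 8.61 m from rest: t = √(2·8.61/9.81) = 1.33 s; v = g·t = 13.0 m/s.
Total time = 1.33 + 1.33 = 2.65 s

2.7 s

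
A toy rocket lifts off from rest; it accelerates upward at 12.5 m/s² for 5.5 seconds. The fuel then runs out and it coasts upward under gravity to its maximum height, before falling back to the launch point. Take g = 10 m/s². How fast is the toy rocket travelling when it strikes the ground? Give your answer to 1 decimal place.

92.2 m/s

Phase 1 (powered ascent): v₀ = 0 m/s, a = 12.5 m/s².
v = v₀ + at = 0 + (12.5)(5.5) = 68.8 m/s
Δx = v₀t + ½at² = 0·5.5 + 0.5·12.5·5.5² = 189 m

Phase 2 (coasting upward): v₀ = 68.8 m/s, a = -10 m/s².
v = v₀ + at → t = (0 − 68.8) / -10 = 6.88 s
v² = v₀² + 2aΔx → Δx = (0² − 68.8²)/(2·-10) = 236 m

Phase 3 (free fall): v₀ = 0 m/s, a = -10 m/s².
Falls 425 m from rest: t = √(2·425/10) = 9.22 s; v = g·t = 92.2 m/s.
Impact speed = 92.2 m/s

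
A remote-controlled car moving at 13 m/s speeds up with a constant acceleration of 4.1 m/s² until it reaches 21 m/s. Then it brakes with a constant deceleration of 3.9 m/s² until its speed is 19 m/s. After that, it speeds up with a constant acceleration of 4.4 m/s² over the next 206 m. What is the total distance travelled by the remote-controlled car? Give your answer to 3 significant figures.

249 m

Phase 1 (accelerating): v₀ = 13.0 m/s, a = 4.1 m/s².
v = v₀ + at → t = (21 − 13.0) / 4.1 = 1.95 s
v² = v₀² + 2aΔx → Δx = (21² − 13.0²)/(2·4.1) = 33.2 m

Phase 2 (decelerating): v₀ = 21.0 m/s, a = -3.9 m/s².
v = v₀ + at → t = (19 − 21.0) / -3.9 = 0.513 s
v² = v₀² + 2aΔx → Δx = (19² − 21.0²)/(2·-3.9) = 10.3 m

Phase 3 (accelerating): v₀ = 19.0 m/s, a = 4.4 m/s².
v² = v₀² + 2aΔx = 19.0² + 2·4.4·206 = 2170 → v = 46.6 m/s
t = (v − v₀)/a = (46.6 − 19.0)/4.4 = 6.28 s
Total distance = 33.2 + 10.3 + 206 = 249 m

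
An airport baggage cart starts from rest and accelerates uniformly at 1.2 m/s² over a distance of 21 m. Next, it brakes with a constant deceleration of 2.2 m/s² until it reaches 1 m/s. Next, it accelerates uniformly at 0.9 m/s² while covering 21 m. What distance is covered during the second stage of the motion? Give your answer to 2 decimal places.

Phase 1 (accelerating): v₀ = 0 m/s, a = 1.2 m/s².
v² = v₀² + 2aΔx = 0² + 2·1.2·21 = 50.4 → v = 7.10 m/s
t = (v − v₀)/a = (7.10 − 0)/1.2 = 5.92 s

Phase 2 (decelerating): v₀ = 7.10 m/s, a = -2.2 m/s².
v = v₀ + at → t = (1 − 7.10) / -2.2 = 2.77 s
v² = v₀² + 2aΔx → Δx = (1² − 7.10²)/(2·-2.2) = 11.2 m
Distance in phase 2 = 11.2 m

11.23 m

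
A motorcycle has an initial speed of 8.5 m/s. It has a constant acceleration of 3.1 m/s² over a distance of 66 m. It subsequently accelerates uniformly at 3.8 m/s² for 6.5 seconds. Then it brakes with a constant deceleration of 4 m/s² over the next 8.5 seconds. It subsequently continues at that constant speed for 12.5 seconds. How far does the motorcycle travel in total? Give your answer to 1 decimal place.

Phase 1 (accelerating): v₀ = 8.50 m/s, a = 3.1 m/s².
v² = v₀² + 2aΔx = 8.50² + 2·3.1·66 = 481 → v = 21.9 m/s
t = (v − v₀)/a = (21.9 − 8.50)/3.1 = 4.34 s

Phase 2 (accelerating): v₀ = 21.9 m/s, a = 3.8 m/s².
v = v₀ + at = 21.9 + (3.8)(6.5) = 46.6 m/s
Δx = v₀t + ½at² = 21.9·6.5 + 0.5·3.8·6.5² = 223 m

Phase 3 (decelerating): v₀ = 46.6 m/s, a = -4 m/s².
v = v₀ + at = 46.6 + (-4)(8.5) = 12.6 m/s
Δx = v₀t + ½at² = 46.6·8.5 + 0.5·-4·8.5² = 252 m

Phase 4 (constant speed): v₀ = 12.6 m/s, a = 0 m/s².
v = v₀ + at = 12.6 + (0)(12.5) = 12.6 m/s
Δx = v₀t + ½at² = 12.6·12.5 + 0.5·0·12.5² = 158 m
Total distance = 66.0 + 223 + 252 + 158 = 699 m

698.9 m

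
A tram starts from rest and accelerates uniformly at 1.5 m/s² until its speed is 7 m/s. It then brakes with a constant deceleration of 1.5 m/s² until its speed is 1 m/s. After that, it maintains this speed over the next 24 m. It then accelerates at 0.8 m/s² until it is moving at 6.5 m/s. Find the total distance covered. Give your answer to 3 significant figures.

82.1 m

Phase 1 (accelerating): v₀ = 0 m/s, a = 1.5 m/s².
v = v₀ + at → t = (7 − 0) / 1.5 = 4.67 s
v² = v₀² + 2aΔx → Δx = (7² − 0²)/(2·1.5) = 16.3 m

Phase 2 (decelerating): v₀ = 7.00 m/s, a = -1.5 m/s².
v = v₀ + at → t = (1 − 7.00) / -1.5 = 4.00 s
v² = v₀² + 2aΔx → Δx = (1² − 7.00²)/(2·-1.5) = 16.0 m

Phase 3 (constant speed): v₀ = 1.00 m/s, a = 0 m/s².
Constant speed: t = d/v = 24/1.00 = 24.0 s

Phase 4 (accelerating): v₀ = 1.00 m/s, a = 0.8 m/s².
v = v₀ + at → t = (6.5 − 1.00) / 0.8 = 6.88 s
v² = v₀² + 2aΔx → Δx = (6.5² − 1.00²)/(2·0.8) = 25.8 m
Total distance = 16.3 + 16.0 + 24.0 + 25.8 = 82.1 m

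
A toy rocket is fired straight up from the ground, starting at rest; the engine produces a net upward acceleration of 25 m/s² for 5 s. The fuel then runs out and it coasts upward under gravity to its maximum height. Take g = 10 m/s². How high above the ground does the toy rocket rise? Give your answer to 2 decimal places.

1093.75 m

Phase 1 (powered ascent): v₀ = 0 m/s, a = 25 m/s².
v = v₀ + at = 0 + (25)(5) = 125 m/s
Δx = v₀t + ½at² = 0·5 + 0.5·25·5² = 312 m

Phase 2 (coasting upward): v₀ = 125 m/s, a = -10 m/s².
v = v₀ + at → t = (0 − 125) / -10 = 12.5 s
v² = v₀² + 2aΔx → Δx = (0² − 125²)/(2·-10) = 781 m
Maximum height = 312 + 781 = 1090 m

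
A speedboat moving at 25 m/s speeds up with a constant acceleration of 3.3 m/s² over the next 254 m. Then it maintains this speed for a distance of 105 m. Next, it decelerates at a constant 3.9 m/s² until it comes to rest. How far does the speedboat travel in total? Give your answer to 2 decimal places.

Phase 1 (accelerating): v₀ = 25.0 m/s, a = 3.3 m/s².
v² = v₀² + 2aΔx = 25.0² + 2·3.3·254 = 2300 → v = 48.0 m/s
t = (v − v₀)/a = (48.0 − 25.0)/3.3 = 6.96 s

Phase 2 (constant speed): v₀ = 48.0 m/s, a = 0 m/s².
Constant speed: t = d/v = 105/48.0 = 2.19 s

Phase 3 (decelerating): v₀ = 48.0 m/s, a = -3.9 m/s².
v = v₀ + at → t = (0 − 48.0) / -3.9 = 12.3 s
v² = v₀² + 2aΔx → Δx = (0² − 48.0²)/(2·-3.9) = 295 m
Total distance = 254 + 105 + 295 = 654 m

654.05 m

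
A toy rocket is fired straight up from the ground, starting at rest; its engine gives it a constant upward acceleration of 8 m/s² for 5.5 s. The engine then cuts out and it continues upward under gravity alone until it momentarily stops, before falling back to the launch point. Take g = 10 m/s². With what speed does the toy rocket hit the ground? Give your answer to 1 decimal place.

Phase 1 (powered ascent): v₀ = 0 m/s, a = 8 m/s².
v = v₀ + at = 0 + (8)(5.5) = 44.0 m/s
Δx = v₀t + ½at² = 0·5.5 + 0.5·8·5.5² = 121 m

Phase 2 (coasting upward): v₀ = 44.0 m/s, a = -10 m/s².
v = v₀ + at → t = (0 − 44.0) / -10 = 4.40 s
v² = v₀² + 2aΔx → Δx = (0² − 44.0²)/(2·-10) = 96.8 m

Phase 3 (free fall): v₀ = 0 m/s, a = -10 m/s².
Falls 218 m from rest: t = √(2·218/10) = 6.60 s; v = g·t = 66.0 m/s.
Impact speed = 66.0 m/s

66.0 m/s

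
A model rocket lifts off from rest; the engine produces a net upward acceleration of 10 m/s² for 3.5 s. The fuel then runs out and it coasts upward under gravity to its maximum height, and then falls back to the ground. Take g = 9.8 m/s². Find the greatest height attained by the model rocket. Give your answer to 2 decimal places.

123.75 m

Phase 1 (powered ascent): v₀ = 0 m/s, a = 10 m/s².
v = v₀ + at = 0 + (10)(3.5) = 35.0 m/s
Δx = v₀t + ½at² = 0·3.5 + 0.5·10·3.5² = 61.2 m

Phase 2 (coasting upward): v₀ = 35.0 m/s, a = -9.8 m/s².
v = v₀ + at → t = (0 − 35.0) / -9.8 = 3.57 s
v² = v₀² + 2aΔx → Δx = (0² − 35.0²)/(2·-9.8) = 62.5 m
Maximum height = 61.2 + 62.5 = 124 m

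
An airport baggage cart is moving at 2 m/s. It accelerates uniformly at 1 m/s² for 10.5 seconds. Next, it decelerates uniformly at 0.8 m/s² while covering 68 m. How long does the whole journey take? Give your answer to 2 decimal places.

Phase 1 (accelerating): v₀ = 2.00 m/s, a = 1 m/s².
v = v₀ + at = 2.00 + (1)(10.5) = 12.5 m/s
Δx = v₀t + ½at² = 2.00·10.5 + 0.5·1·10.5² = 76.1 m

Phase 2 (decelerating): v₀ = 12.5 m/s, a = -0.8 m/s².
v² = v₀² + 2aΔx = 12.5² + 2·-0.8·68 = 47.4 → v = 6.89 m/s
t = (v − v₀)/a = (6.89 − 12.5)/-0.8 = 7.01 s
Total time = 10.5 + 7.01 = 17.5 s

17.51 s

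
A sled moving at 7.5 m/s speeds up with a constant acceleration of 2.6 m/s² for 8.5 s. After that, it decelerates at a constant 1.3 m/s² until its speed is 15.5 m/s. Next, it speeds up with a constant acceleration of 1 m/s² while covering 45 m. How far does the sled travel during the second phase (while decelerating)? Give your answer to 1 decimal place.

244.6 m

Phase 1 (accelerating): v₀ = 7.50 m/s, a = 2.6 m/s².
v = v₀ + at = 7.50 + (2.6)(8.5) = 29.6 m/s
Δx = v₀t + ½at² = 7.50·8.5 + 0.5·2.6·8.5² = 158 m

Phase 2 (decelerating): v₀ = 29.6 m/s, a = -1.3 m/s².
v = v₀ + at → t = (15.5 − 29.6) / -1.3 = 10.8 s
v² = v₀² + 2aΔx → Δx = (15.5² − 29.6²)/(2·-1.3) = 245 m
Distance in phase 2 = 245 m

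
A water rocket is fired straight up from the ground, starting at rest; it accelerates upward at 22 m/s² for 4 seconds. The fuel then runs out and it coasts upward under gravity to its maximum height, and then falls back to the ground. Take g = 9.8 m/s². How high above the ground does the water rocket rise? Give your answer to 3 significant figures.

571 m

Phase 1 (powered ascent): v₀ = 0 m/s, a = 22 m/s².
v = v₀ + at = 0 + (22)(4) = 88.0 m/s
Δx = v₀t + ½at² = 0·4 + 0.5·22·4² = 176 m

Phase 2 (coasting upward): v₀ = 88.0 m/s, a = -9.8 m/s².
v = v₀ + at → t = (0 − 88.0) / -9.8 = 8.98 s
v² = v₀² + 2aΔx → Δx = (0² − 88.0²)/(2·-9.8) = 395 m
Maximum height = 176 + 395 = 571 m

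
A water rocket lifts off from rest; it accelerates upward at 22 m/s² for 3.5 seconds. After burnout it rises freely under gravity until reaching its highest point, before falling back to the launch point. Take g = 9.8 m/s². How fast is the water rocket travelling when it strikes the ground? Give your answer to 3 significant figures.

92.6 m/s

Phase 1 (powered ascent): v₀ = 0 m/s, a = 22 m/s².
v = v₀ + at = 0 + (22)(3.5) = 77.0 m/s
Δx = v₀t + ½at² = 0·3.5 + 0.5·22·3.5² = 135 m

Phase 2 (coasting upward): v₀ = 77.0 m/s, a = -9.8 m/s².
v = v₀ + at → t = (0 − 77.0) / -9.8 = 7.86 s
v² = v₀² + 2aΔx → Δx = (0² − 77.0²)/(2·-9.8) = 302 m

Phase 3 (free fall): v₀ = 0 m/s, a = -9.8 m/s².
Falls 437 m from rest: t = √(2·437/9.8) = 9.45 s; v = g·t = 92.6 m/s.
Impact speed = 92.6 m/s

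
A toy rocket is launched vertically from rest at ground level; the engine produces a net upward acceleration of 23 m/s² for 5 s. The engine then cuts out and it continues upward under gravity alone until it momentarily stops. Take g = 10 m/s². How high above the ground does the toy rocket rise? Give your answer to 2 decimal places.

Phase 1 (powered ascent): v₀ = 0 m/s, a = 23 m/s².
v = v₀ + at = 0 + (23)(5) = 115 m/s
Δx = v₀t + ½at² = 0·5 + 0.5·23·5² = 288 m

Phase 2 (coasting upward): v₀ = 115 m/s, a = -10 m/s².
v = v₀ + at → t = (0 − 115) / -10 = 11.5 s
v² = v₀² + 2aΔx → Δx = (0² − 115²)/(2·-10) = 661 m
Maximum height = 288 + 661 = 949 m

948.75 m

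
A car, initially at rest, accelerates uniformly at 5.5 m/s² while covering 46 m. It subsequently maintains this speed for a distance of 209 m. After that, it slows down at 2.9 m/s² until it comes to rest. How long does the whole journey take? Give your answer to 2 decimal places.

21.14 s

Phase 1 (accelerating): v₀ = 0 m/s, a = 5.5 m/s².
v² = v₀² + 2aΔx = 0² + 2·5.5·46 = 506 → v = 22.5 m/s
t = (v − v₀)/a = (22.5 − 0)/5.5 = 4.09 s

Phase 2 (constant speed): v₀ = 22.5 m/s, a = 0 m/s².
Constant speed: t = d/v = 209/22.5 = 9.29 s

Phase 3 (decelerating): v₀ = 22.5 m/s, a = -2.9 m/s².
v = v₀ + at → t = (0 − 22.5) / -2.9 = 7.76 s
v² = v₀² + 2aΔx → Δx = (0² − 22.5²)/(2·-2.9) = 87.2 m
Total time = 4.09 + 9.29 + 7.76 = 21.1 s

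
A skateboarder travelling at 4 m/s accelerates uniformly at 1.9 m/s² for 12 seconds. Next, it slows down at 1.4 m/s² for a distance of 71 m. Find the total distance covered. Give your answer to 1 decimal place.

255.8 m

Phase 1 (accelerating): v₀ = 4.00 m/s, a = 1.9 m/s².
v = v₀ + at = 4.00 + (1.9)(12) = 26.8 m/s
Δx = v₀t + ½at² = 4.00·12 + 0.5·1.9·12² = 185 m

Phase 2 (decelerating): v₀ = 26.8 m/s, a = -1.4 m/s².
v² = v₀² + 2aΔx = 26.8² + 2·-1.4·71 = 519 → v = 22.8 m/s
t = (v − v₀)/a = (22.8 − 26.8)/-1.4 = 2.86 s
Total distance = 185 + 71.0 = 256 m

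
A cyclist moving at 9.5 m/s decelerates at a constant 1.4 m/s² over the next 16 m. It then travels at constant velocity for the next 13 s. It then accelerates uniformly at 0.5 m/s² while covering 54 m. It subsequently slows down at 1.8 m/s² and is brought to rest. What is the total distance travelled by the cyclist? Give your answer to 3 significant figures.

Phase 1 (decelerating): v₀ = 9.50 m/s, a = -1.4 m/s².
v² = v₀² + 2aΔx = 9.50² + 2·-1.4·16 = 45.5 → v = 6.74 m/s
t = (v − v₀)/a = (6.74 − 9.50)/-1.4 = 1.97 s

Phase 2 (constant speed): v₀ = 6.74 m/s, a = 0 m/s².
v = v₀ + at = 6.74 + (0)(13) = 6.74 m/s
Δx = v₀t + ½at² = 6.74·13 + 0.5·0·13² = 87.6 m

Phase 3 (accelerating): v₀ = 6.74 m/s, a = 0.5 m/s².
v² = v₀² + 2aΔx = 6.74² + 2·0.5·54 = 99.5 → v = 9.97 m/s
t = (v − v₀)/a = (9.97 − 6.74)/0.5 = 6.46 s

Phase 4 (decelerating): v₀ = 9.97 m/s, a = -1.8 m/s².
v = v₀ + at → t = (0 − 9.97) / -1.8 = 5.54 s
v² = v₀² + 2aΔx → Δx = (0² − 9.97²)/(2·-1.8) = 27.6 m
Total distance = 16.0 + 87.6 + 54.0 + 27.6 = 185 m

185 m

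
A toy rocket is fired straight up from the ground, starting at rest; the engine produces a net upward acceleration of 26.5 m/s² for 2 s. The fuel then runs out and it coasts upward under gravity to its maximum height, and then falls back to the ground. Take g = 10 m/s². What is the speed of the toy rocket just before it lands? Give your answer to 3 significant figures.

62.2 m/s

Phase 1 (powered ascent): v₀ = 0 m/s, a = 26.5 m/s².
v = v₀ + at = 0 + (26.5)(2) = 53.0 m/s
Δx = v₀t + ½at² = 0·2 + 0.5·26.5·2² = 53.0 m

Phase 2 (coasting upward): v₀ = 53.0 m/s, a = -10 m/s².
v = v₀ + at → t = (0 − 53.0) / -10 = 5.30 s
v² = v₀² + 2aΔx → Δx = (0² − 53.0²)/(2·-10) = 140 m

Phase 3 (free fall): v₀ = 0 m/s, a = -10 m/s².
Falls 193 m from rest: t = √(2·193/10) = 6.22 s; v = g·t = 62.2 m/s.
Impact speed = 62.2 m/s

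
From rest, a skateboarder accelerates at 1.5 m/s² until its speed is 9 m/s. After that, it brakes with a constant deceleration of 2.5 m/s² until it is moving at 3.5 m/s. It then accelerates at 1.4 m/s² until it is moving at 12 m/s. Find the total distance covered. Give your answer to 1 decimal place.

87.8 m

Phase 1 (accelerating): v₀ = 0 m/s, a = 1.5 m/s².
v = v₀ + at → t = (9 − 0) / 1.5 = 6.00 s
v² = v₀² + 2aΔx → Δx = (9² − 0²)/(2·1.5) = 27.0 m

Phase 2 (decelerating): v₀ = 9.00 m/s, a = -2.5 m/s².
v = v₀ + at → t = (3.5 − 9.00) / -2.5 = 2.20 s
v² = v₀² + 2aΔx → Δx = (3.5² − 9.00²)/(2·-2.5) = 13.8 m

Phase 3 (accelerating): v₀ = 3.50 m/s, a = 1.4 m/s².
v = v₀ + at → t = (12 − 3.50) / 1.4 = 6.07 s
v² = v₀² + 2aΔx → Δx = (12² − 3.50²)/(2·1.4) = 47.1 m
Total distance = 27.0 + 13.8 + 47.1 = 87.8 m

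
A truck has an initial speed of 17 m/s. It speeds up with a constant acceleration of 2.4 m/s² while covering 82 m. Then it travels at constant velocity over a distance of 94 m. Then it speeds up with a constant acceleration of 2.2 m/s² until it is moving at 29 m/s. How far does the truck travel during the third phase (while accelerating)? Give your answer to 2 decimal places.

Phase 1 (accelerating): v₀ = 17.0 m/s, a = 2.4 m/s².
v² = v₀² + 2aΔx = 17.0² + 2·2.4·82 = 683 → v = 26.1 m/s
t = (v − v₀)/a = (26.1 − 17.0)/2.4 = 3.80 s

Phase 2 (constant speed): v₀ = 26.1 m/s, a = 0 m/s².
Constant speed: t = d/v = 94/26.1 = 3.60 s

Phase 3 (accelerating): v₀ = 26.1 m/s, a = 2.2 m/s².
v = v₀ + at → t = (29 − 26.1) / 2.2 = 1.31 s
v² = v₀² + 2aΔx → Δx = (29² − 26.1²)/(2·2.2) = 36.0 m
Distance in phase 3 = 36.0 m

36.00 m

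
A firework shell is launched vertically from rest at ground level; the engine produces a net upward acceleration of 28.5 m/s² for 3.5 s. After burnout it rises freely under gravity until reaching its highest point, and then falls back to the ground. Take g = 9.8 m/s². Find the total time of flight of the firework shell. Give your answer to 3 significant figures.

25.5 s

Phase 1 (powered ascent): v₀ = 0 m/s, a = 28.5 m/s².
v = v₀ + at = 0 + (28.5)(3.5) = 99.8 m/s
Δx = v₀t + ½at² = 0·3.5 + 0.5·28.5·3.5² = 175 m

Phase 2 (coasting upward): v₀ = 99.8 m/s, a = -9.8 m/s².
v = v₀ + at → t = (0 − 99.8) / -9.8 = 10.2 s
v² = v₀² + 2aΔx → Δx = (0² − 99.8²)/(2·-9.8) = 508 m

Phase 3 (free fall): v₀ = 0 m/s, a = -9.8 m/s².
Falls 682 m from rest: t = √(2·682/9.8) = 11.8 s; v = g·t = 116 m/s.
Total time = 3.50 + 10.2 + 11.8 = 25.5 s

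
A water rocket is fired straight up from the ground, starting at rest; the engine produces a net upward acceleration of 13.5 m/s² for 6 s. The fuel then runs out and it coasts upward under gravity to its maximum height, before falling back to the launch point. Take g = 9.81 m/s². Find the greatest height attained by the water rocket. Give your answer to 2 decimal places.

577.40 m

Phase 1 (powered ascent): v₀ = 0 m/s, a = 13.5 m/s².
v = v₀ + at = 0 + (13.5)(6) = 81.0 m/s
Δx = v₀t + ½at² = 0·6 + 0.5·13.5·6² = 243 m

Phase 2 (coasting upward): v₀ = 81.0 m/s, a = -9.81 m/s².
v = v₀ + at → t = (0 − 81.0) / -9.81 = 8.26 s
v² = v₀² + 2aΔx → Δx = (0² − 81.0²)/(2·-9.81) = 334 m
Maximum height = 243 + 334 = 577 m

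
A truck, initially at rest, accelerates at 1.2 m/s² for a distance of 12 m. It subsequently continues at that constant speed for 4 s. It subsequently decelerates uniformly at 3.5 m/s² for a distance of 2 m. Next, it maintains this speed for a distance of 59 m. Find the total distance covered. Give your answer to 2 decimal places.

Phase 1 (accelerating): v₀ = 0 m/s, a = 1.2 m/s².
v² = v₀² + 2aΔx = 0² + 2·1.2·12 = 28.8 → v = 5.37 m/s
t = (v − v₀)/a = (5.37 − 0)/1.2 = 4.47 s

Phase 2 (constant speed): v₀ = 5.37 m/s, a = 0 m/s².
v = v₀ + at = 5.37 + (0)(4) = 5.37 m/s
Δx = v₀t + ½at² = 5.37·4 + 0.5·0·4² = 21.5 m

Phase 3 (decelerating): v₀ = 5.37 m/s, a = -3.5 m/s².
v² = v₀² + 2aΔx = 5.37² + 2·-3.5·2 = 14.8 → v = 3.85 m/s
t = (v − v₀)/a = (3.85 − 5.37)/-3.5 = 0.434 s

Phase 4 (constant speed): v₀ = 3.85 m/s, a = 0 m/s².
Constant speed: t = d/v = 59/3.85 = 15.3 s
Total distance = 12.0 + 21.5 + 2.00 + 59.0 = 94.5 m

94.47 m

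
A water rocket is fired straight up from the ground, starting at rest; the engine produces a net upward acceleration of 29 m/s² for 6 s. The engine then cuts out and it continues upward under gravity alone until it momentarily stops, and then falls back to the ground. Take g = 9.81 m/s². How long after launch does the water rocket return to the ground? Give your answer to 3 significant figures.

Phase 1 (powered ascent): v₀ = 0 m/s, a = 29 m/s².
v = v₀ + at = 0 + (29)(6) = 174 m/s
Δx = v₀t + ½at² = 0·6 + 0.5·29·6² = 522 m

Phase 2 (coasting upward): v₀ = 174 m/s, a = -9.81 m/s².
v = v₀ + at → t = (0 − 174) / -9.81 = 17.7 s
v² = v₀² + 2aΔx → Δx = (0² − 174²)/(2·-9.81) = 1540 m

Phase 3 (free fall): v₀ = 0 m/s, a = -9.81 m/s².
Falls 2070 m from rest: t = √(2·2070/9.81) = 20.5 s; v = g·t = 201 m/s.
Total time = 6.00 + 17.7 + 20.5 = 44.3 s

44.3 s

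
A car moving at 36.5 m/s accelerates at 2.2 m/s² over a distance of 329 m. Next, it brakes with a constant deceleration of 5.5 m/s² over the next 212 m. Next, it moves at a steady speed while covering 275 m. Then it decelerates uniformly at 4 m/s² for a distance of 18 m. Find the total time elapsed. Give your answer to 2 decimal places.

27.04 s

Phase 1 (accelerating): v₀ = 36.5 m/s, a = 2.2 m/s².
v² = v₀² + 2aΔx = 36.5² + 2·2.2·329 = 2780 → v = 52.7 m/s
t = (v − v₀)/a = (52.7 − 36.5)/2.2 = 7.37 s

Phase 2 (decelerating): v₀ = 52.7 m/s, a = -5.5 m/s².
v² = v₀² + 2aΔx = 52.7² + 2·-5.5·212 = 448 → v = 21.2 m/s
t = (v − v₀)/a = (21.2 − 52.7)/-5.5 = 5.74 s

Phase 3 (constant speed): v₀ = 21.2 m/s, a = 0 m/s².
Constant speed: t = d/v = 275/21.2 = 13.0 s

Phase 4 (decelerating): v₀ = 21.2 m/s, a = -4 m/s².
v² = v₀² + 2aΔx = 21.2² + 2·-4·18 = 304 → v = 17.4 m/s
t = (v − v₀)/a = (17.4 − 21.2)/-4 = 0.933 s
Total time = 7.37 + 5.74 + 13.0 + 0.933 = 27.0 s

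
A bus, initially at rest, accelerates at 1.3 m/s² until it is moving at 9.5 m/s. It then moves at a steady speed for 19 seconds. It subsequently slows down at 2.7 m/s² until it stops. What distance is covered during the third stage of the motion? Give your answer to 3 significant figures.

16.7 m

Phase 1 (accelerating): v₀ = 0 m/s, a = 1.3 m/s².
v = v₀ + at → t = (9.5 − 0) / 1.3 = 7.31 s
v² = v₀² + 2aΔx → Δx = (9.5² − 0²)/(2·1.3) = 34.7 m

Phase 2 (constant speed): v₀ = 9.50 m/s, a = 0 m/s².
v = v₀ + at = 9.50 + (0)(19) = 9.50 m/s
Δx = v₀t + ½at² = 9.50·19 + 0.5·0·19² = 180 m

Phase 3 (decelerating): v₀ = 9.50 m/s, a = -2.7 m/s².
v = v₀ + at → t = (0 − 9.50) / -2.7 = 3.52 s
v² = v₀² + 2aΔx → Δx = (0² − 9.50²)/(2·-2.7) = 16.7 m
Distance in phase 3 = 16.7 m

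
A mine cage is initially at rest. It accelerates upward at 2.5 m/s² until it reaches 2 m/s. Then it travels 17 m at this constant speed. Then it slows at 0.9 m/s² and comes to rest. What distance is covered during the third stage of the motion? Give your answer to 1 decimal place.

Phase 1 (accelerating): v₀ = 0 m/s, a = 2.5 m/s².
v = v₀ + at → t = (2 − 0) / 2.5 = 0.800 s
v² = v₀² + 2aΔx → Δx = (2² − 0²)/(2·2.5) = 0.800 m

Phase 2 (constant speed): v₀ = 2.00 m/s, a = 0 m/s².
Constant speed: t = d/v = 17/2.00 = 8.50 s

Phase 3 (decelerating): v₀ = 2.00 m/s, a = -0.9 m/s².
v = v₀ + at → t = (0 − 2.00) / -0.9 = 2.22 s
v² = v₀² + 2aΔx → Δx = (0² − 2.00²)/(2·-0.9) = 2.22 m
Distance in phase 3 = 2.22 m

2.2 m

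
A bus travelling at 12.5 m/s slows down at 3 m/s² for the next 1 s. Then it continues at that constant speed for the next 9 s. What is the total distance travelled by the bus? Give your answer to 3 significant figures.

Phase 1 (decelerating): v₀ = 12.5 m/s, a = -3 m/s².
v = v₀ + at = 12.5 + (-3)(1) = 9.50 m/s
Δx = v₀t + ½at² = 12.5·1 + 0.5·-3·1² = 11.0 m

Phase 2 (constant speed): v₀ = 9.50 m/s, a = 0 m/s².
v = v₀ + at = 9.50 + (0)(9) = 9.50 m/s
Δx = v₀t + ½at² = 9.50·9 + 0.5·0·9² = 85.5 m
Total distance = 11.0 + 85.5 = 96.5 m

96.5 m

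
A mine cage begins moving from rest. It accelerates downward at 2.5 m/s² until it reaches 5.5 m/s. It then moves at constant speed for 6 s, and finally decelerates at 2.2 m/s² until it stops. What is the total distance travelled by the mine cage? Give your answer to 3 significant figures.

45.9 m

Phase 1 (accelerating): v₀ = 0 m/s, a = 2.5 m/s².
v = v₀ + at → t = (5.5 − 0) / 2.5 = 2.20 s
v² = v₀² + 2aΔx → Δx = (5.5² − 0²)/(2·2.5) = 6.05 m

Phase 2 (constant speed): v₀ = 5.50 m/s, a = 0 m/s².
v = v₀ + at = 5.50 + (0)(6) = 5.50 m/s
Δx = v₀t + ½at² = 5.50·6 + 0.5·0·6² = 33.0 m

Phase 3 (decelerating): v₀ = 5.50 m/s, a = -2.2 m/s².
v = v₀ + at → t = (0 − 5.50) / -2.2 = 2.50 s
v² = v₀² + 2aΔx → Δx = (0² − 5.50²)/(2·-2.2) = 6.87 m
Total distance = 6.05 + 33.0 + 6.87 = 45.9 m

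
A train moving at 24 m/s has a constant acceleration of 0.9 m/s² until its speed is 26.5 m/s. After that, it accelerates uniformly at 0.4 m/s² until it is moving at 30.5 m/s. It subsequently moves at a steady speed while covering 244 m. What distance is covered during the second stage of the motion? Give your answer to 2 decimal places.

Phase 1 (accelerating): v₀ = 24.0 m/s, a = 0.9 m/s².
v = v₀ + at → t = (26.5 − 24.0) / 0.9 = 2.78 s
v² = v₀² + 2aΔx → Δx = (26.5² − 24.0²)/(2·0.9) = 70.1 m

Phase 2 (accelerating): v₀ = 26.5 m/s, a = 0.4 m/s².
v = v₀ + at → t = (30.5 − 26.5) / 0.4 = 10.0 s
v² = v₀² + 2aΔx → Δx = (30.5² − 26.5²)/(2·0.4) = 285 m
Distance in phase 2 = 285 m

285.00 m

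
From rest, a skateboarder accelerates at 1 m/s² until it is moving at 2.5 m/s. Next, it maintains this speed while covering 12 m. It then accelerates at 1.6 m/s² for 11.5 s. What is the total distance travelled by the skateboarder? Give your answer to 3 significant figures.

150 m

Phase 1 (accelerating): v₀ = 0 m/s, a = 1 m/s².
v = v₀ + at → t = (2.5 − 0) / 1 = 2.50 s
v² = v₀² + 2aΔx → Δx = (2.5² − 0²)/(2·1) = 3.12 m

Phase 2 (constant speed): v₀ = 2.50 m/s, a = 0 m/s².
Constant speed: t = d/v = 12/2.50 = 4.80 s

Phase 3 (accelerating): v₀ = 2.50 m/s, a = 1.6 m/s².
v = v₀ + at = 2.50 + (1.6)(11.5) = 20.9 m/s
Δx = v₀t + ½at² = 2.50·11.5 + 0.5·1.6·11.5² = 135 m
Total distance = 3.12 + 12.0 + 135 = 150 m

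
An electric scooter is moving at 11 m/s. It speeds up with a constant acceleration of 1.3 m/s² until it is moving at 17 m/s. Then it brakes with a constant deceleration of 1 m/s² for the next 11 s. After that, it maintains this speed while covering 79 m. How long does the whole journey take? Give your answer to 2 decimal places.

Phase 1 (accelerating): v₀ = 11.0 m/s, a = 1.3 m/s².
v = v₀ + at → t = (17 − 11.0) / 1.3 = 4.62 s
v² = v₀² + 2aΔx → Δx = (17² − 11.0²)/(2·1.3) = 64.6 m

Phase 2 (decelerating): v₀ = 17.0 m/s, a = -1 m/s².
v = v₀ + at = 17.0 + (-1)(11) = 6.00 m/s
Δx = v₀t + ½at² = 17.0·11 + 0.5·-1·11² = 126 m

Phase 3 (constant speed): v₀ = 6.00 m/s, a = 0 m/s².
Constant speed: t = d/v = 79/6.00 = 13.2 s
Total time = 4.62 + 11.0 + 13.2 = 28.8 s

28.78 s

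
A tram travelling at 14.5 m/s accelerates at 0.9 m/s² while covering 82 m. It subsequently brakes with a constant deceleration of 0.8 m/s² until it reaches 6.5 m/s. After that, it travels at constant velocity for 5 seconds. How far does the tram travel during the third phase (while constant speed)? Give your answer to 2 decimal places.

Phase 1 (accelerating): v₀ = 14.5 m/s, a = 0.9 m/s².
v² = v₀² + 2aΔx = 14.5² + 2·0.9·82 = 358 → v = 18.9 m/s
t = (v − v₀)/a = (18.9 − 14.5)/0.9 = 4.91 s

Phase 2 (decelerating): v₀ = 18.9 m/s, a = -0.8 m/s².
v = v₀ + at → t = (6.5 − 18.9) / -0.8 = 15.5 s
v² = v₀² + 2aΔx → Δx = (6.5² − 18.9²)/(2·-0.8) = 197 m

Phase 3 (constant speed): v₀ = 6.50 m/s, a = 0 m/s².
v = v₀ + at = 6.50 + (0)(5) = 6.50 m/s
Δx = v₀t + ½at² = 6.50·5 + 0.5·0·5² = 32.5 m
Distance in phase 3 = 32.5 m

32.50 m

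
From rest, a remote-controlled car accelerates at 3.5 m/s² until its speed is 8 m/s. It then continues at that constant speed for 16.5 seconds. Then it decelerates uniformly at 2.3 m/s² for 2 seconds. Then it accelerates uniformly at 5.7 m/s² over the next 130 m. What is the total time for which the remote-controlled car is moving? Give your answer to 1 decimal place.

Phase 1 (accelerating): v₀ = 0 m/s, a = 3.5 m/s².
v = v₀ + at → t = (8 − 0) / 3.5 = 2.29 s
v² = v₀² + 2aΔx → Δx = (8² − 0²)/(2·3.5) = 9.14 m

Phase 2 (constant speed): v₀ = 8.00 m/s, a = 0 m/s².
v = v₀ + at = 8.00 + (0)(16.5) = 8.00 m/s
Δx = v₀t + ½at² = 8.00·16.5 + 0.5·0·16.5² = 132 m

Phase 3 (decelerating): v₀ = 8.00 m/s, a = -2.3 m/s².
v = v₀ + at = 8.00 + (-2.3)(2) = 3.40 m/s
Δx = v₀t + ½at² = 8.00·2 + 0.5·-2.3·2² = 11.4 m

Phase 4 (accelerating): v₀ = 3.40 m/s, a = 5.7 m/s².
v² = v₀² + 2aΔx = 3.40² + 2·5.7·130 = 1490 → v = 38.6 m/s
t = (v − v₀)/a = (38.6 − 3.40)/5.7 = 6.18 s
Total time = 2.29 + 16.5 + 2.00 + 6.18 = 27.0 s

27.0 s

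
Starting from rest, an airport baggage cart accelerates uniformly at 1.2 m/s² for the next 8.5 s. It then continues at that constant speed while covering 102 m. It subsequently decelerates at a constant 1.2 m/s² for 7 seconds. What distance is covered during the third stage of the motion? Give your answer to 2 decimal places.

42.00 m

Phase 1 (accelerating): v₀ = 0 m/s, a = 1.2 m/s².
v = v₀ + at = 0 + (1.2)(8.5) = 10.2 m/s
Δx = v₀t + ½at² = 0·8.5 + 0.5·1.2·8.5² = 43.3 m

Phase 2 (constant speed): v₀ = 10.2 m/s, a = 0 m/s².
Constant speed: t = d/v = 102/10.2 = 10.0 s

Phase 3 (decelerating): v₀ = 10.2 m/s, a = -1.2 m/s².
v = v₀ + at = 10.2 + (-1.2)(7) = 1.80 m/s
Δx = v₀t + ½at² = 10.2·7 + 0.5·-1.2·7² = 42.0 m
Distance in phase 3 = 42.0 m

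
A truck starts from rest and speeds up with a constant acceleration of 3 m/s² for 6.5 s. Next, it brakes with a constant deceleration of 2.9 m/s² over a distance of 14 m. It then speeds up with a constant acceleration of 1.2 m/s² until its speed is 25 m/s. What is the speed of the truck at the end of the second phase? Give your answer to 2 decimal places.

17.29 m/s

Phase 1 (accelerating): v₀ = 0 m/s, a = 3 m/s².
v = v₀ + at = 0 + (3)(6.5) = 19.5 m/s
Δx = v₀t + ½at² = 0·6.5 + 0.5·3·6.5² = 63.4 m

Phase 2 (decelerating): v₀ = 19.5 m/s, a = -2.9 m/s².
v² = v₀² + 2aΔx = 19.5² + 2·-2.9·14 = 299 → v = 17.3 m/s
t = (v − v₀)/a = (17.3 − 19.5)/-2.9 = 0.761 s
Speed at end of phase 2 = 17.3 m/s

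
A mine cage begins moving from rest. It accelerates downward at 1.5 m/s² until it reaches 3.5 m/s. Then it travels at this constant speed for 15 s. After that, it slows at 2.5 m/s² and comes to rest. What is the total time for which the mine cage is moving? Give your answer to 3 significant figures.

18.7 s

Phase 1 (accelerating): v₀ = 0 m/s, a = 1.5 m/s².
v = v₀ + at → t = (3.5 − 0) / 1.5 = 2.33 s
v² = v₀² + 2aΔx → Δx = (3.5² − 0²)/(2·1.5) = 4.08 m

Phase 2 (constant speed): v₀ = 3.50 m/s, a = 0 m/s².
v = v₀ + at = 3.50 + (0)(15) = 3.50 m/s
Δx = v₀t + ½at² = 3.50·15 + 0.5·0·15² = 52.5 m

Phase 3 (decelerating): v₀ = 3.50 m/s, a = -2.5 m/s².
v = v₀ + at → t = (0 − 3.50) / -2.5 = 1.40 s
v² = v₀² + 2aΔx → Δx = (0² − 3.50²)/(2·-2.5) = 2.45 m
Total time = 2.33 + 15.0 + 1.40 = 18.7 s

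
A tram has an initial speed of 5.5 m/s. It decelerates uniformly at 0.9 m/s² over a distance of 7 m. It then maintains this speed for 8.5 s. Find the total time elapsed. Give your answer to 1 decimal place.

Phase 1 (decelerating): v₀ = 5.50 m/s, a = -0.9 m/s².
v² = v₀² + 2aΔx = 5.50² + 2·-0.9·7 = 17.6 → v = 4.20 m/s
t = (v − v₀)/a = (4.20 − 5.50)/-0.9 = 1.44 s

Phase 2 (constant speed): v₀ = 4.20 m/s, a = 0 m/s².
v = v₀ + at = 4.20 + (0)(8.5) = 4.20 m/s
Δx = v₀t + ½at² = 4.20·8.5 + 0.5·0·8.5² = 35.7 m
Total time = 1.44 + 8.50 = 9.94 s

9.9 s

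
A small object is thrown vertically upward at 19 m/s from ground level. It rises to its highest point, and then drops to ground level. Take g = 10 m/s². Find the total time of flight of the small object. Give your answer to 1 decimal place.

Phase 1 (rising): v₀ = 19.0 m/s, a = -10 m/s².
v = v₀ + at → t = (0 − 19.0) / -10 = 1.90 s
v² = v₀² + 2aΔx → Δx = (0² − 19.0²)/(2·-10) = 18.1 m

Phase 2 (falling): v₀ = 0 m/s, a = -10 m/s².
Falls 18.1 m from rest: t = √(2·18.1/10) = 1.90 s; v = g·t = 19.0 m/s.
Total time = 1.90 + 1.90 = 3.80 s

3.8 s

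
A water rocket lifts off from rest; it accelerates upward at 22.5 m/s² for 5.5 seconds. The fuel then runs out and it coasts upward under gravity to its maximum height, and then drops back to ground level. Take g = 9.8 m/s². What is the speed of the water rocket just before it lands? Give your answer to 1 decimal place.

Phase 1 (powered ascent): v₀ = 0 m/s, a = 22.5 m/s².
v = v₀ + at = 0 + (22.5)(5.5) = 124 m/s
Δx = v₀t + ½at² = 0·5.5 + 0.5·22.5·5.5² = 340 m

Phase 2 (coasting upward): v₀ = 124 m/s, a = -9.8 m/s².
v = v₀ + at → t = (0 − 124) / -9.8 = 12.6 s
v² = v₀² + 2aΔx → Δx = (0² − 124²)/(2·-9.8) = 781 m

Phase 3 (free fall): v₀ = 0 m/s, a = -9.8 m/s².
Falls 1120 m from rest: t = √(2·1120/9.8) = 15.1 s; v = g·t = 148 m/s.
Impact speed = 148 m/s

148.3 m/s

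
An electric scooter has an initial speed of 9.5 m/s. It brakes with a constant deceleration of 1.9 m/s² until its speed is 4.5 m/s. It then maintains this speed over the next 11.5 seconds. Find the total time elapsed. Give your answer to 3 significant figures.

Phase 1 (decelerating): v₀ = 9.50 m/s, a = -1.9 m/s².
v = v₀ + at → t = (4.5 − 9.50) / -1.9 = 2.63 s
v² = v₀² + 2aΔx → Δx = (4.5² − 9.50²)/(2·-1.9) = 18.4 m

Phase 2 (constant speed): v₀ = 4.50 m/s, a = 0 m/s².
v = v₀ + at = 4.50 + (0)(11.5) = 4.50 m/s
Δx = v₀t + ½at² = 4.50·11.5 + 0.5·0·11.5² = 51.8 m
Total time = 2.63 + 11.5 = 14.1 s

14.1 s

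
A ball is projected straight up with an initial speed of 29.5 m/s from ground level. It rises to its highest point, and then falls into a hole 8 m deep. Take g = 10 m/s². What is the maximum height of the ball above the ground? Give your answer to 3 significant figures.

43.5 m

Phase 1 (rising): v₀ = 29.5 m/s, a = -10 m/s².
v = v₀ + at → t = (0 − 29.5) / -10 = 2.95 s
v² = v₀² + 2aΔx → Δx = (0² − 29.5²)/(2·-10) = 43.5 m
Maximum height = 43.5 m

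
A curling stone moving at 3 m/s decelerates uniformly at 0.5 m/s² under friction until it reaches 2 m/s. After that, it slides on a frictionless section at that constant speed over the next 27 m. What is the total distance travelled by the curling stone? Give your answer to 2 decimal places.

Phase 1 (decelerating): v₀ = 3.00 m/s, a = -0.5 m/s².
v = v₀ + at → t = (2 − 3.00) / -0.5 = 2.00 s
v² = v₀² + 2aΔx → Δx = (2² − 3.00²)/(2·-0.5) = 5.00 m

Phase 2 (constant speed): v₀ = 2.00 m/s, a = 0 m/s².
Constant speed: t = d/v = 27/2.00 = 13.5 s
Total distance = 5.00 + 27.0 = 32.0 m

32.00 m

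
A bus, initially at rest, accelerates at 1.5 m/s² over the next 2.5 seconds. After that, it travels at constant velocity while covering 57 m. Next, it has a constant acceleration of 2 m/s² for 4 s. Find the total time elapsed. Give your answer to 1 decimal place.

21.7 s

Phase 1 (accelerating): v₀ = 0 m/s, a = 1.5 m/s².
v = v₀ + at = 0 + (1.5)(2.5) = 3.75 m/s
Δx = v₀t + ½at² = 0·2.5 + 0.5·1.5·2.5² = 4.69 m

Phase 2 (constant speed): v₀ = 3.75 m/s, a = 0 m/s².
Constant speed: t = d/v = 57/3.75 = 15.2 s

Phase 3 (accelerating): v₀ = 3.75 m/s, a = 2 m/s².
v = v₀ + at = 3.75 + (2)(4) = 11.8 m/s
Δx = v₀t + ½at² = 3.75·4 + 0.5·2·4² = 31.0 m
Total time = 2.50 + 15.2 + 4.00 = 21.7 s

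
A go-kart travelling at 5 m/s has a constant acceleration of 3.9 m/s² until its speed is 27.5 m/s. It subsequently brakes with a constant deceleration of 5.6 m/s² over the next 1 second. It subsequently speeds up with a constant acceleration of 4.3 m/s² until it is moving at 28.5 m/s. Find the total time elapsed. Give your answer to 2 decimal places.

Phase 1 (accelerating): v₀ = 5.00 m/s, a = 3.9 m/s².
v = v₀ + at → t = (27.5 − 5.00) / 3.9 = 5.77 s
v² = v₀² + 2aΔx → Δx = (27.5² − 5.00²)/(2·3.9) = 93.8 m

Phase 2 (decelerating): v₀ = 27.5 m/s, a = -5.6 m/s².
v = v₀ + at = 27.5 + (-5.6)(1) = 21.9 m/s
Δx = v₀t + ½at² = 27.5·1 + 0.5·-5.6·1² = 24.7 m

Phase 3 (accelerating): v₀ = 21.9 m/s, a = 4.3 m/s².
v = v₀ + at → t = (28.5 − 21.9) / 4.3 = 1.53 s
v² = v₀² + 2aΔx → Δx = (28.5² − 21.9²)/(2·4.3) = 38.7 m
Total time = 5.77 + 1.00 + 1.53 = 8.30 s

8.30 s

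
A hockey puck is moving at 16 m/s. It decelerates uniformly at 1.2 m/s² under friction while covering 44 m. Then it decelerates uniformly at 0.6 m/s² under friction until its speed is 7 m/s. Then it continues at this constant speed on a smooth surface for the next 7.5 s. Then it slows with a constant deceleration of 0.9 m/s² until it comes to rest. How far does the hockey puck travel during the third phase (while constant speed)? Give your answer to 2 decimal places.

52.50 m

Phase 1 (decelerating): v₀ = 16.0 m/s, a = -1.2 m/s².
v² = v₀² + 2aΔx = 16.0² + 2·-1.2·44 = 150 → v = 12.3 m/s
t = (v − v₀)/a = (12.3 − 16.0)/-1.2 = 3.11 s

Phase 2 (decelerating): v₀ = 12.3 m/s, a = -0.6 m/s².
v = v₀ + at → t = (7 − 12.3) / -0.6 = 8.77 s
v² = v₀² + 2aΔx → Δx = (7² − 12.3²)/(2·-0.6) = 84.5 m

Phase 3 (constant speed): v₀ = 7.00 m/s, a = 0 m/s².
v = v₀ + at = 7.00 + (0)(7.5) = 7.00 m/s
Δx = v₀t + ½at² = 7.00·7.5 + 0.5·0·7.5² = 52.5 m
Distance in phase 3 = 52.5 m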